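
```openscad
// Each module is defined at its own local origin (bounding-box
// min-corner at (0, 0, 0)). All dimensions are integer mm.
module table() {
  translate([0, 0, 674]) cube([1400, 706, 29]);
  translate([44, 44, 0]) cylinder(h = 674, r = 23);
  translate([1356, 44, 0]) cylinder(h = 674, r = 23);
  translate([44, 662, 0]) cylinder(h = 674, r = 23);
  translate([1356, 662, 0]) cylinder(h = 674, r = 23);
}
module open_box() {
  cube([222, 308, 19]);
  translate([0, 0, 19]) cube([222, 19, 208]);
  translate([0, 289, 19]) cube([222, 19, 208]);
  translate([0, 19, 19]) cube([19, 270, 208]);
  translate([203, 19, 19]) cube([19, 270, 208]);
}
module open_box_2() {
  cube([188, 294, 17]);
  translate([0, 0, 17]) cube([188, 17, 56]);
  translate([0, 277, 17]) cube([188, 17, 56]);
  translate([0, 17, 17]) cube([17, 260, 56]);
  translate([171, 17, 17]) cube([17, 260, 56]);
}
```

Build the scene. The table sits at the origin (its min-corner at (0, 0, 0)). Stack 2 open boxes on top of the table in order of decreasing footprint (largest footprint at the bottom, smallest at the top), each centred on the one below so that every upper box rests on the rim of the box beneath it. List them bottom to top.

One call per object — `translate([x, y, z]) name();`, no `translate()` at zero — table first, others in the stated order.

table();
translate([589, 199, 703]) open_box();
translate([606, 206, 930]) open_box_2();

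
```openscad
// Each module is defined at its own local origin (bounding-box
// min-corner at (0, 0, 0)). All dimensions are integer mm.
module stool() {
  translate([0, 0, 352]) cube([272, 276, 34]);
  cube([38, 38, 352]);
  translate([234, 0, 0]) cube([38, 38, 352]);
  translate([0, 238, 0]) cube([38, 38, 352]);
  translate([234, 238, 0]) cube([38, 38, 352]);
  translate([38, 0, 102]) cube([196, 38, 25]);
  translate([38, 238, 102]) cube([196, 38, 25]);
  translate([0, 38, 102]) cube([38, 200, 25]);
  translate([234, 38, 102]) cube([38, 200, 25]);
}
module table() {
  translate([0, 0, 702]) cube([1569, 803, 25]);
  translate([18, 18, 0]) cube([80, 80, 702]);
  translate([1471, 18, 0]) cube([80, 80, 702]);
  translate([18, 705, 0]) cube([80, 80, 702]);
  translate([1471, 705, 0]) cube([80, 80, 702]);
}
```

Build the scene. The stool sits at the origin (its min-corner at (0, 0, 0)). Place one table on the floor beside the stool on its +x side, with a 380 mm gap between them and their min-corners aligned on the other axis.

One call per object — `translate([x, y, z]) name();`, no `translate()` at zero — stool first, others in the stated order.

stool();
translate([652, 0, 0]) table();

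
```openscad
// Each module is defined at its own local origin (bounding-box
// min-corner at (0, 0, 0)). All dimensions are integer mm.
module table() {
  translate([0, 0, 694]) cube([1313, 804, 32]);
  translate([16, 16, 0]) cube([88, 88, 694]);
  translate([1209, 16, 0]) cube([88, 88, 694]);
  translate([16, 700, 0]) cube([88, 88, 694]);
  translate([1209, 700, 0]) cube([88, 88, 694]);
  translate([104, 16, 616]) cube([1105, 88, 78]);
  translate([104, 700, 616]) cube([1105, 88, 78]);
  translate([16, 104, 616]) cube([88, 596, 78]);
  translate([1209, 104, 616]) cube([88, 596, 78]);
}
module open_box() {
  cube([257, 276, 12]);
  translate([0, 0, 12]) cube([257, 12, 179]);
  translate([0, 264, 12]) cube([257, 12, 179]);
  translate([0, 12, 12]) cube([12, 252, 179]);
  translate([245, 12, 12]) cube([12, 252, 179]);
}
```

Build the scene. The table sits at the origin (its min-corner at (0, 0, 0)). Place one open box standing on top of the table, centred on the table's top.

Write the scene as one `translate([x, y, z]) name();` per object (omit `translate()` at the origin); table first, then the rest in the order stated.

table();
translate([528, 264, 726]) open_box();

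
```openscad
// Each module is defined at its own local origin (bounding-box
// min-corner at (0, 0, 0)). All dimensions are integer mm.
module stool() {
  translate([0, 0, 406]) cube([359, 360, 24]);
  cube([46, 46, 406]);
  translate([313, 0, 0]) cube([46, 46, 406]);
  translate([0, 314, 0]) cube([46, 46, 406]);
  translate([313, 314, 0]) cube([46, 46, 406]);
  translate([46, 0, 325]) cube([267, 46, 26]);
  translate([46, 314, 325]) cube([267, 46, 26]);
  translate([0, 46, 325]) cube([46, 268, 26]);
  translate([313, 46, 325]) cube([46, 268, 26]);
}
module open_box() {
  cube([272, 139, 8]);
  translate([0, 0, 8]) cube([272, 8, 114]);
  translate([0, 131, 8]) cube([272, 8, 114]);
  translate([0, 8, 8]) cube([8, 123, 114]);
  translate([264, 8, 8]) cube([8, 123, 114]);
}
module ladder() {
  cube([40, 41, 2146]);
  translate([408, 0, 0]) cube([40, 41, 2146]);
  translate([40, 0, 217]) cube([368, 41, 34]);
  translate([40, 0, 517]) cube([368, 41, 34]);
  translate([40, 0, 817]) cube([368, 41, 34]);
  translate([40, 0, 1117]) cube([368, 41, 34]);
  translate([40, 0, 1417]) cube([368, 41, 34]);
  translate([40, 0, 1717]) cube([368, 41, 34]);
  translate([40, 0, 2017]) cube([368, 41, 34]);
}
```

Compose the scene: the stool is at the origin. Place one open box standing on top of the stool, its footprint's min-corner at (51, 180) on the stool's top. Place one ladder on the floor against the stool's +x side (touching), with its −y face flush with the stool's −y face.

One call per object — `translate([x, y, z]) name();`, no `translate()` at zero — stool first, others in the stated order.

stool();
translate([51, 180, 430]) open_box();
translate([359, 0, 0]) ladder();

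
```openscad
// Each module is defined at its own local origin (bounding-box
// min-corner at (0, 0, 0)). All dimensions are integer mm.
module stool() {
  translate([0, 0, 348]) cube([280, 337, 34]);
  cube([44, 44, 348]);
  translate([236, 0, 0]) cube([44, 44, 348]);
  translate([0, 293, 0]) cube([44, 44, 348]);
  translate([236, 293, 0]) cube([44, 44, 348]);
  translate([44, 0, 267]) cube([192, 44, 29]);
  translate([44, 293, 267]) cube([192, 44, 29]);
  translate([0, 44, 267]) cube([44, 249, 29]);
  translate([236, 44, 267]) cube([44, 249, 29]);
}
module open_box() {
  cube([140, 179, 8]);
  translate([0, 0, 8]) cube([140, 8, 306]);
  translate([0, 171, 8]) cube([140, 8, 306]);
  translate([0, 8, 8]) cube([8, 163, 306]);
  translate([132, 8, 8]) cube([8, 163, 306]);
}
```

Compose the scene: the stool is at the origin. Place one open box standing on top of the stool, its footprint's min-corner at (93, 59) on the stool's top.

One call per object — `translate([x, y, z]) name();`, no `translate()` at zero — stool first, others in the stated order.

stool();
translate([93, 59, 382]) open_box();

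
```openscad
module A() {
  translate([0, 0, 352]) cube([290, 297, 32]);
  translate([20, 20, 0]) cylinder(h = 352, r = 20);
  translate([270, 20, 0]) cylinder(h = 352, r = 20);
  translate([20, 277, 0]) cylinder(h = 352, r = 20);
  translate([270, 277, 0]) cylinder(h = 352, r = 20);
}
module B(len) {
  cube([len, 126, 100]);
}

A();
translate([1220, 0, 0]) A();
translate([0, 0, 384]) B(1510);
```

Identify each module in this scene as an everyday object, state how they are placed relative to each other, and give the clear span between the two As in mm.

Second stool starts at x = 1220; first ends at x = 290; clear span = 1220 − 290 = 930 mm.

A is a stool. B is a beam. A beam spans the tops of two stools. The clear span between the two stools is 930 mm.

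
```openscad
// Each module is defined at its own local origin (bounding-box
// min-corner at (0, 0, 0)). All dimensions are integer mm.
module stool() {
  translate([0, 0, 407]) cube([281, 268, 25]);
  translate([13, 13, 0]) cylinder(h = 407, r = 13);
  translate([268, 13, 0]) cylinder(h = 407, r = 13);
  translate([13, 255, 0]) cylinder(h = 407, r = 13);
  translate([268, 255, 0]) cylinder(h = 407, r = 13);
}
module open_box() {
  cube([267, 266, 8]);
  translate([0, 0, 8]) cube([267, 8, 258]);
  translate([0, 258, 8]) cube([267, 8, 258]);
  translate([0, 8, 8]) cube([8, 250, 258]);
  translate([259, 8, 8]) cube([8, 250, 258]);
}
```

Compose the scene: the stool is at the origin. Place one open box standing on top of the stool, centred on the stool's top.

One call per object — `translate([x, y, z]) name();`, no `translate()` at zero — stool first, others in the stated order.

stool();
translate([7, 1, 432]) open_box();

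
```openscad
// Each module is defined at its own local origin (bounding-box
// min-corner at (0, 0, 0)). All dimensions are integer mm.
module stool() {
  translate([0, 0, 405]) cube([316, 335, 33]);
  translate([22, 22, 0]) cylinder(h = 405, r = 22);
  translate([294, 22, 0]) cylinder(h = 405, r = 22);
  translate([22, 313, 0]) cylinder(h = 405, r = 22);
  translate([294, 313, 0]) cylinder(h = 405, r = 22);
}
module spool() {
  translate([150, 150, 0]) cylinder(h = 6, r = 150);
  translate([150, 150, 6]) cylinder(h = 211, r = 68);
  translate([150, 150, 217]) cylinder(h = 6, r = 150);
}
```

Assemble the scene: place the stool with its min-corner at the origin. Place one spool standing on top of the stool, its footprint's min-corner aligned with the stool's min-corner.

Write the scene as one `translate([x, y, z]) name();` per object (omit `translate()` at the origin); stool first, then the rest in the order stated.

stool();
translate([0, 0, 438]) spool();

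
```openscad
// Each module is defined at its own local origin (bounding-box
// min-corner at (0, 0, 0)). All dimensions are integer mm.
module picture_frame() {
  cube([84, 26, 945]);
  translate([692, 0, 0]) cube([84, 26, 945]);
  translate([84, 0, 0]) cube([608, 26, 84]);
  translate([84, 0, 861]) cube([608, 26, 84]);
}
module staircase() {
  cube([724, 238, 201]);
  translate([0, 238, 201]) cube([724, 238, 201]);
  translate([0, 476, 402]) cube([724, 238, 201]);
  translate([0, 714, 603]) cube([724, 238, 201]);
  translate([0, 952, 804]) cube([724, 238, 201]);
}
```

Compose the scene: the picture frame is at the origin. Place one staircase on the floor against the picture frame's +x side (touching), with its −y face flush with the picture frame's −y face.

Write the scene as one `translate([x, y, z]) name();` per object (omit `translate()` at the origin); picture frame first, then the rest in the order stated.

picture_frame();
translate([776, 0, 0]) staircase();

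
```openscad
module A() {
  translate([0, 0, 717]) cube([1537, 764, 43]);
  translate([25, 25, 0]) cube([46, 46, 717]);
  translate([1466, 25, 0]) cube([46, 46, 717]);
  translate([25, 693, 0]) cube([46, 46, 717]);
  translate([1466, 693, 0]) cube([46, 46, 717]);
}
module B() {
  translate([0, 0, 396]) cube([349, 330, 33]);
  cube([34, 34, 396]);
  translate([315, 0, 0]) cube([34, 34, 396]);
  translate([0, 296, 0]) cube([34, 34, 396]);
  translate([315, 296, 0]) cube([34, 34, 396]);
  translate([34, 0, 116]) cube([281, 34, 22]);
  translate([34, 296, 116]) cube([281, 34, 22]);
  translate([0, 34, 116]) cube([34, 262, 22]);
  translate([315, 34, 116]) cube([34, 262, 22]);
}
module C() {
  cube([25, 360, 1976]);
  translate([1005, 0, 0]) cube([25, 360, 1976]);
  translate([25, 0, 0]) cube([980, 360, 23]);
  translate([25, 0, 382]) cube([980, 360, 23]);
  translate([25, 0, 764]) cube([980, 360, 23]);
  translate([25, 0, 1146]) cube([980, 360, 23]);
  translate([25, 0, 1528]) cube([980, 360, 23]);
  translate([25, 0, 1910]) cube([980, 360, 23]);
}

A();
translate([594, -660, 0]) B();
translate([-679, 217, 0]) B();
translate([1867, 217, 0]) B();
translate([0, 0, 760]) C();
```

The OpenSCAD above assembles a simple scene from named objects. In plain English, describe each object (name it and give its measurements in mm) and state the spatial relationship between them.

A is a rectangular dining table. The top is 1537×764×43 mm with its upper surface at z = 760 mm. It stands on four 46×46 mm square legs, each inset 25 mm from the nearest pair of top edges, running from the floor to the underside of the top.

B is a four-legged stool. The seat is 349×330 mm, 33 mm thick, top at z = 429 mm. It stands on four square legs, each 34×34 mm in cross-section, from z = 0 to the seat underside, each flush with a corner of the seat. Four stretchers, 34 mm wide and 22 mm tall, connect adjacent legs with their undersides at z = 116 mm, each running between the inner faces of the legs it joins and aligned with the legs' outer faces on the other axis.

C is a bookshelf 1030 mm wide overall, 360 mm deep and 1976 mm tall. The two sides are 25 mm thick vertical panels. 6 horizontal shelves of 23 mm thickness span between the inner faces of the sides; the lowest shelf sits on the floor and shelves are stacked with a clear vertical gap of 359 mm between each pair.

Three stools sit around the table at the −y, −x, +x sides. The bookshelf is on top of the table.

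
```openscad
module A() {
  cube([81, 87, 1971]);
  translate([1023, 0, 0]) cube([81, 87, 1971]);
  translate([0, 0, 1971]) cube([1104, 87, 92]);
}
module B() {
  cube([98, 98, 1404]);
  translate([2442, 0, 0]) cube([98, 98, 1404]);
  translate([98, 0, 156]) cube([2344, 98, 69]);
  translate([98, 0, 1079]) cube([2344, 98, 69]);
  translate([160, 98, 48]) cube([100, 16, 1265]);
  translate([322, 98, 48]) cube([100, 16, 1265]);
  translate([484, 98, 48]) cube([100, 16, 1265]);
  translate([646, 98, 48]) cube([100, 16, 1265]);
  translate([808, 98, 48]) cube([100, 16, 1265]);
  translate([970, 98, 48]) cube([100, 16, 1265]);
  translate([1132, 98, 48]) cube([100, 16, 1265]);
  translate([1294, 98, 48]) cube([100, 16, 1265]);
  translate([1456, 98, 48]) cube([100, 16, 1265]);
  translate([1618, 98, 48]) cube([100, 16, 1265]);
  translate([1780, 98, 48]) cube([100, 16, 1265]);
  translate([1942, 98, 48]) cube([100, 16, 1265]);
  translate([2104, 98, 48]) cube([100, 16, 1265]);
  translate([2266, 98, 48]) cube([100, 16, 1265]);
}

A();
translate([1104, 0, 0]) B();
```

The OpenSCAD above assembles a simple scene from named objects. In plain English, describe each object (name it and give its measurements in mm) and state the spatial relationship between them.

A is a door frame. The clear opening is 942 mm wide and 1971 mm high. Two 81 mm wide jambs, 87 mm deep, stand either side of the opening from the floor to the top of the opening. A 92 mm thick head sits across the top of both jambs, spanning the full outside width of the frame.

B is a fence section. Two 98×98 mm posts, 1404 mm tall, stand on the floor with a clear span of 2344 mm between their inner faces. Two horizontal rails of 98×69 mm section span the gap between the posts with their undersides at z = 156 mm and z = 1079 mm, flush with the posts' −y face. 14 pickets, each 100 mm wide, 16 mm thick and 1265 mm tall, are fixed to the +y face of the rails with their bottoms at z = 48 mm, evenly spaced across the span with equal gaps (rounded down to the nearest mm) at the −x end and between each pair — any rounding remainder accumulates at the +x end.

The fence section is against the door frame's +x side, with their −y faces flush.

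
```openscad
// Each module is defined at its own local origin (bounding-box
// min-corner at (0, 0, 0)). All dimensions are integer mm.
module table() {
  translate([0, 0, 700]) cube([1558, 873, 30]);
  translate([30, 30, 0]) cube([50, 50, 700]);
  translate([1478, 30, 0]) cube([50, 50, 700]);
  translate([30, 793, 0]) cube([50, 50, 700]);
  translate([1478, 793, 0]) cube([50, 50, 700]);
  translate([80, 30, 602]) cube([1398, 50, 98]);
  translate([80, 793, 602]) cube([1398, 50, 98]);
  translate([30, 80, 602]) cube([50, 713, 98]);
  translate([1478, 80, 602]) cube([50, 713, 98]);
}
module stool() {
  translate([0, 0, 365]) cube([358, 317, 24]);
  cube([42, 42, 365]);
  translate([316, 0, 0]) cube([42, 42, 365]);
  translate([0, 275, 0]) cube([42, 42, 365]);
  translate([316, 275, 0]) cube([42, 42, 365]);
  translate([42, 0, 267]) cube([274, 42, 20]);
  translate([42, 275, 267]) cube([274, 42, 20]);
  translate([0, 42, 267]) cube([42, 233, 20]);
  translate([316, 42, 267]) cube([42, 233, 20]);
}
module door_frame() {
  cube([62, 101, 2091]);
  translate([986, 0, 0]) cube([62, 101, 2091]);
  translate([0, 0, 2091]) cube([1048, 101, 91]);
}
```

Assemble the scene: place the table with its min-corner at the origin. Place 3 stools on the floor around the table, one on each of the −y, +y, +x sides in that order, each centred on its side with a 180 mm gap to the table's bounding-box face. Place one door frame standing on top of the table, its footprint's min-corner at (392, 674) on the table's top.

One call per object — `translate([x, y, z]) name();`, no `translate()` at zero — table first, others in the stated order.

table();
translate([600, -497, 0]) stool();
translate([600, 1053, 0]) stool();
translate([1738, 278, 0]) stool();
translate([392, 674, 730]) door_frame();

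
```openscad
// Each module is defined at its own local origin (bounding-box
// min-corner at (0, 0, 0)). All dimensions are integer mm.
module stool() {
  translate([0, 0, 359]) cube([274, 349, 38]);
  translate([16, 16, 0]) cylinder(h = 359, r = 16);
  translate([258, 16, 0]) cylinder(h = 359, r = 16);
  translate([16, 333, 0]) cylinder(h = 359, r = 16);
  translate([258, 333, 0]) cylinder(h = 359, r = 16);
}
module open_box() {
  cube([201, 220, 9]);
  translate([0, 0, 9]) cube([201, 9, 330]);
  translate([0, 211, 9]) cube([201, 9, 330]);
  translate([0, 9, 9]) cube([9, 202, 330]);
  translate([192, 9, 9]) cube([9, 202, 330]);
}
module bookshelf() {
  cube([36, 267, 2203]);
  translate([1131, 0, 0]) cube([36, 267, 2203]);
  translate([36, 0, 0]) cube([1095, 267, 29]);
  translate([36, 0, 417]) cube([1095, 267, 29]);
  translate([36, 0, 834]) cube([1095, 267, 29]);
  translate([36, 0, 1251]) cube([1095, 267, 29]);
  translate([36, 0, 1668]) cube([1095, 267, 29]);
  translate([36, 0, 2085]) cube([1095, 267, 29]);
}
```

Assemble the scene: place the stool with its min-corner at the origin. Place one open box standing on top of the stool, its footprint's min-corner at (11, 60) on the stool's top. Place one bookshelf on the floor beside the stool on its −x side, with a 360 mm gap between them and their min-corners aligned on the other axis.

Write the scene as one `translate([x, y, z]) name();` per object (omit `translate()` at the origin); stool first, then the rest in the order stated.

stool();
translate([11, 60, 397]) open_box();
translate([-1527, 0, 0]) bookshelf();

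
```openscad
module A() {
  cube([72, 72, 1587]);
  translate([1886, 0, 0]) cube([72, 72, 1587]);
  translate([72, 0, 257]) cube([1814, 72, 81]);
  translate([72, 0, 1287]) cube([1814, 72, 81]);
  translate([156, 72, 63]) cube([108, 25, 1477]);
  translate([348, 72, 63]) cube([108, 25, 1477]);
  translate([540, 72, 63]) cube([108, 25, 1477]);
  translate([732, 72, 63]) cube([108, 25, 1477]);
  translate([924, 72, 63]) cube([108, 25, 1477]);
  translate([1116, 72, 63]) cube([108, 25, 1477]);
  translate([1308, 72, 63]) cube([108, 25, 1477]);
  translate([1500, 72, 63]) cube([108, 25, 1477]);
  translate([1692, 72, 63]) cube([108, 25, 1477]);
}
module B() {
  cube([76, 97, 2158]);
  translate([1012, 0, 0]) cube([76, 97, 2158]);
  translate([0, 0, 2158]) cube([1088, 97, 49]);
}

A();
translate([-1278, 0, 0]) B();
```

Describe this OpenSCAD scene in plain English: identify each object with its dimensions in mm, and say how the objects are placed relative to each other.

A is a fence section. Two 72×72 mm posts, 1587 mm tall, stand on the floor with a clear span of 1814 mm between their inner faces. Two horizontal rails of 72×81 mm section span the gap between the posts with their undersides at z = 257 mm and z = 1287 mm, flush with the posts' −y face. 9 pickets, each 108 mm wide, 25 mm thick and 1477 mm tall, are fixed to the +y face of the rails with their bottoms at z = 63 mm, evenly spaced across the span with equal gaps (rounded down to the nearest mm) at the −x end and between each pair — any rounding remainder accumulates at the +x end.

B is a door frame. The clear opening is 936 mm wide and 2158 mm high. Two 76 mm wide jambs, 97 mm deep, stand either side of the opening from the floor to the top of the opening. A 49 mm thick head sits across the top of both jambs, spanning the full outside width of the frame.

The door frame is on the floor beside the fence section on its −x side.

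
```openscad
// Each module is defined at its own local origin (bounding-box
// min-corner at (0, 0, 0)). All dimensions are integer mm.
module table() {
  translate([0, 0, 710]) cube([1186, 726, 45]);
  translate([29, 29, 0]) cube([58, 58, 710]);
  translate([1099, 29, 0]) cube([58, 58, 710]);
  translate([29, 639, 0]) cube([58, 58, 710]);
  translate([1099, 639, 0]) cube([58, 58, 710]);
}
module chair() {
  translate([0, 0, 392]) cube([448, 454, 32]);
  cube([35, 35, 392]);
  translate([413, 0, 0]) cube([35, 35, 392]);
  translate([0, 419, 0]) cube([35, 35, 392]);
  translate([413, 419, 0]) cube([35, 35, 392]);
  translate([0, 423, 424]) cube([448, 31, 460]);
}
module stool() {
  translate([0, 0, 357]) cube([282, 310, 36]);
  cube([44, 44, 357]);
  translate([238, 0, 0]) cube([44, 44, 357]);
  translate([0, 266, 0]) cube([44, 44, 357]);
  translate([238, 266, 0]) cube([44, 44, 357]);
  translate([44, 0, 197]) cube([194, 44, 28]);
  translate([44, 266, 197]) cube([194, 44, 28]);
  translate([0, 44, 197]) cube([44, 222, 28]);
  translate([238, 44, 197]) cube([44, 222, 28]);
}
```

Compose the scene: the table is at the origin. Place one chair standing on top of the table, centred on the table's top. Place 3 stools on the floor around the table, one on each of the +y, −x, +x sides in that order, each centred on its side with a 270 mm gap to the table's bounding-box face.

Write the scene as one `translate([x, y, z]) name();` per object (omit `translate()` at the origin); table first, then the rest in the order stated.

table();
translate([369, 136, 755]) chair();
translate([452, 996, 0]) stool();
translate([-552, 208, 0]) stool();
translate([1456, 208, 0]) stool();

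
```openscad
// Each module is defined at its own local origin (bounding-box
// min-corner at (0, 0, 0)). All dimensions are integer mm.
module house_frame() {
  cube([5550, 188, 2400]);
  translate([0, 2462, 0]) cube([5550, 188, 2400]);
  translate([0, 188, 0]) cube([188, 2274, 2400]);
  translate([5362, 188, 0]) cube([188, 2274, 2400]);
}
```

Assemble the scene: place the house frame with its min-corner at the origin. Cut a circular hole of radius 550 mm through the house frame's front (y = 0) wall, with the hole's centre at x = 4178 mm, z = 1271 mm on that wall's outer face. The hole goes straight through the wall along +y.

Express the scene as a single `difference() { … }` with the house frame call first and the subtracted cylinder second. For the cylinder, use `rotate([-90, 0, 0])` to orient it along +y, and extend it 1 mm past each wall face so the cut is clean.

difference() {
  house_frame();
  translate([4178, -1, 1271]) rotate([-90, 0, 0]) cylinder(h = 190, r = 550);
}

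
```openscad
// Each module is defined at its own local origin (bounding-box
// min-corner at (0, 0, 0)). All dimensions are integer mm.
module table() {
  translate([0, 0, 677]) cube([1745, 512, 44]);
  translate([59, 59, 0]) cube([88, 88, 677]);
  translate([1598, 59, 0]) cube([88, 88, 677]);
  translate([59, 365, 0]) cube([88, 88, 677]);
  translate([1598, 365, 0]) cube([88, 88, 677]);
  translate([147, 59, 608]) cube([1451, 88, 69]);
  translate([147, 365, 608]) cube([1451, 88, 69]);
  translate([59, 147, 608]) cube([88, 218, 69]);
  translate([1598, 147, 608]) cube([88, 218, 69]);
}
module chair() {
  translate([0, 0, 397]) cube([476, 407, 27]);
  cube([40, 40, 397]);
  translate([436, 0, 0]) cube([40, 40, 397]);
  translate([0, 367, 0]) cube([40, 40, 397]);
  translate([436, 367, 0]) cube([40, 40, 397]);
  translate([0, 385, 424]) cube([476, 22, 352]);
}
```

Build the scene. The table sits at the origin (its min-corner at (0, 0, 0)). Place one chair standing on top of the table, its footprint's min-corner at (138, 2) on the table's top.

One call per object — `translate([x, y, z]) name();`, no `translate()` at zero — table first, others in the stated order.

table();
translate([138, 2, 721]) chair();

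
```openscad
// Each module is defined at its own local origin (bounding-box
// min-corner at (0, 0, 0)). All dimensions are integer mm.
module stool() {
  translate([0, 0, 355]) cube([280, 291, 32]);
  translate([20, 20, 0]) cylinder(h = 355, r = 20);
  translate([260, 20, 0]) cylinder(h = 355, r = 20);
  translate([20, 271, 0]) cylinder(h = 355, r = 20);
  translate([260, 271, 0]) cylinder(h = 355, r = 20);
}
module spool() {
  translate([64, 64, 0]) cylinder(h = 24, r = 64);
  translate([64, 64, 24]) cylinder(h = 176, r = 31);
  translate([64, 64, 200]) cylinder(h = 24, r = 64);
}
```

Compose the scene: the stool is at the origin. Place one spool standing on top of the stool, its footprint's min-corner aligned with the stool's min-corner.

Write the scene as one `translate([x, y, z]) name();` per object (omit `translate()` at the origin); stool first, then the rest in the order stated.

stool();
translate([0, 0, 387]) spool();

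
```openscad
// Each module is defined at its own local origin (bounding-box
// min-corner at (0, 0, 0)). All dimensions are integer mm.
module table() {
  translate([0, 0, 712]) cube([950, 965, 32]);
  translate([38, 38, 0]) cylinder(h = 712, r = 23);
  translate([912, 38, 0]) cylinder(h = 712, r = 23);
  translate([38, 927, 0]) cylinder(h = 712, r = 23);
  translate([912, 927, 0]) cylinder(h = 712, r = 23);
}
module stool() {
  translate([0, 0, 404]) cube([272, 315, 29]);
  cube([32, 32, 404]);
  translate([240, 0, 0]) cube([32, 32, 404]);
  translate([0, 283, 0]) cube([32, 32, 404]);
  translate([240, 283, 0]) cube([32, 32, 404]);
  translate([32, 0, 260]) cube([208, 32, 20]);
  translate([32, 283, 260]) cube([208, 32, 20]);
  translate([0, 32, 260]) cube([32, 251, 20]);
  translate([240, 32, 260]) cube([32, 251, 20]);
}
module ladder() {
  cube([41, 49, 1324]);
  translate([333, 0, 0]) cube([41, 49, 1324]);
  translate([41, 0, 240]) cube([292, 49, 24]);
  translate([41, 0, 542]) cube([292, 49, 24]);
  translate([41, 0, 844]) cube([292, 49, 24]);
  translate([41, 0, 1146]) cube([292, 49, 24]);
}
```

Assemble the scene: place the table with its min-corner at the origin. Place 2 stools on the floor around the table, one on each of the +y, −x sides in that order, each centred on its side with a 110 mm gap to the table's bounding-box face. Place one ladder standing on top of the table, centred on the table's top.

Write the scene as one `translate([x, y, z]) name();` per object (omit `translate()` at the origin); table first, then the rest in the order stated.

table();
translate([339, 1075, 0]) stool();
translate([-382, 325, 0]) stool();
translate([288, 458, 744]) ladder();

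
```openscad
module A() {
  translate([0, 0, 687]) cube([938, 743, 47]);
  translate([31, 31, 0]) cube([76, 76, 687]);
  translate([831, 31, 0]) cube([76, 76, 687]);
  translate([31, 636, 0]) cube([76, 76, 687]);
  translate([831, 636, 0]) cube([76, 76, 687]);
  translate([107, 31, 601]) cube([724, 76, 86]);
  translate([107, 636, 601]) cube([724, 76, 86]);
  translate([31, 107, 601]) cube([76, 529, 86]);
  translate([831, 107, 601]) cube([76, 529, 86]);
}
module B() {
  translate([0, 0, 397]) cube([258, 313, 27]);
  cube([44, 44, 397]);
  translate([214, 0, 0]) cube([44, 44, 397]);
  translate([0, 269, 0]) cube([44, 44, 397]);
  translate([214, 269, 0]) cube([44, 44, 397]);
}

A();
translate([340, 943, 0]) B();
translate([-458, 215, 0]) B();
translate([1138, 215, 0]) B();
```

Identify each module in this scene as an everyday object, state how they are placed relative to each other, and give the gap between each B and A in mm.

Each stool's nearest face is 200 mm from the table's bounding box.

A is a table. B is a stool. Three stools sit around the table at the +y, −x, +x sides. The gap between each stool and the table is 200 mm.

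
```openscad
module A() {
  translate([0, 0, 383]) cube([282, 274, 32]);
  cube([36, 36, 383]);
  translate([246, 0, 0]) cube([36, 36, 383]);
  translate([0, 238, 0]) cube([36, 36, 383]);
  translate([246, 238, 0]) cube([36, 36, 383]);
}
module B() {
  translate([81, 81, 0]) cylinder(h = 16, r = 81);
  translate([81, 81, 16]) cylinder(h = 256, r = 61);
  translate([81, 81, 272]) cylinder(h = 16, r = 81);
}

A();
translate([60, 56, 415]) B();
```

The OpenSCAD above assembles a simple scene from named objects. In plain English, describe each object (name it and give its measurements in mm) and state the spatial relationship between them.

A is a four-legged stool. The seat is 282×274 mm, 32 mm thick, top at z = 415 mm. It stands on four square legs, each 36×36 mm in cross-section, from z = 0 to the seat underside, each flush with a corner of the seat.

B is a spool: two coaxial disc flanges of radius 81 mm and thickness 16 mm, joined by a core cylinder of radius 61 mm and height 256 mm. The lower flange rests on z = 0 and the three cylinders share a vertical axis.

The spool is on top of the stool, centred.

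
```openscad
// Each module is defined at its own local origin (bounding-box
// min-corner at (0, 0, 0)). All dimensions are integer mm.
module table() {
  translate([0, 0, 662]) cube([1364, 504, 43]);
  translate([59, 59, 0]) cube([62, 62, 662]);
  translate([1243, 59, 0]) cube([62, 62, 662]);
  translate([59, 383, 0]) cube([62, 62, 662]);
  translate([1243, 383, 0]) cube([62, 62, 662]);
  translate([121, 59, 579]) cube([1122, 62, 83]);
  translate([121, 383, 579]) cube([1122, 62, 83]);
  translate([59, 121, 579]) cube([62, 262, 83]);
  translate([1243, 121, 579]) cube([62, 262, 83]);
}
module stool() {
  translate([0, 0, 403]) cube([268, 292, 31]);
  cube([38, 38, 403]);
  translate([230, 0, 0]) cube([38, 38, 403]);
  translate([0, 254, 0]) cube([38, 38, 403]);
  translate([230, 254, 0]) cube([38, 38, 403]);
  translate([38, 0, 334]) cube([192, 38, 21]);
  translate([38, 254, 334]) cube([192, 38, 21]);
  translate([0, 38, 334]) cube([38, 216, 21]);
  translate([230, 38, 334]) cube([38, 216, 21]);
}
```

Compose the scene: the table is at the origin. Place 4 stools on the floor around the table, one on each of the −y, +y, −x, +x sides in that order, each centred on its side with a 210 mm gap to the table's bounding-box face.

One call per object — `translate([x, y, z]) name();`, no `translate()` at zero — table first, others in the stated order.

table();
translate([548, -502, 0]) stool();
translate([548, 714, 0]) stool();
translate([-478, 106, 0]) stool();
translate([1574, 106, 0]) stool();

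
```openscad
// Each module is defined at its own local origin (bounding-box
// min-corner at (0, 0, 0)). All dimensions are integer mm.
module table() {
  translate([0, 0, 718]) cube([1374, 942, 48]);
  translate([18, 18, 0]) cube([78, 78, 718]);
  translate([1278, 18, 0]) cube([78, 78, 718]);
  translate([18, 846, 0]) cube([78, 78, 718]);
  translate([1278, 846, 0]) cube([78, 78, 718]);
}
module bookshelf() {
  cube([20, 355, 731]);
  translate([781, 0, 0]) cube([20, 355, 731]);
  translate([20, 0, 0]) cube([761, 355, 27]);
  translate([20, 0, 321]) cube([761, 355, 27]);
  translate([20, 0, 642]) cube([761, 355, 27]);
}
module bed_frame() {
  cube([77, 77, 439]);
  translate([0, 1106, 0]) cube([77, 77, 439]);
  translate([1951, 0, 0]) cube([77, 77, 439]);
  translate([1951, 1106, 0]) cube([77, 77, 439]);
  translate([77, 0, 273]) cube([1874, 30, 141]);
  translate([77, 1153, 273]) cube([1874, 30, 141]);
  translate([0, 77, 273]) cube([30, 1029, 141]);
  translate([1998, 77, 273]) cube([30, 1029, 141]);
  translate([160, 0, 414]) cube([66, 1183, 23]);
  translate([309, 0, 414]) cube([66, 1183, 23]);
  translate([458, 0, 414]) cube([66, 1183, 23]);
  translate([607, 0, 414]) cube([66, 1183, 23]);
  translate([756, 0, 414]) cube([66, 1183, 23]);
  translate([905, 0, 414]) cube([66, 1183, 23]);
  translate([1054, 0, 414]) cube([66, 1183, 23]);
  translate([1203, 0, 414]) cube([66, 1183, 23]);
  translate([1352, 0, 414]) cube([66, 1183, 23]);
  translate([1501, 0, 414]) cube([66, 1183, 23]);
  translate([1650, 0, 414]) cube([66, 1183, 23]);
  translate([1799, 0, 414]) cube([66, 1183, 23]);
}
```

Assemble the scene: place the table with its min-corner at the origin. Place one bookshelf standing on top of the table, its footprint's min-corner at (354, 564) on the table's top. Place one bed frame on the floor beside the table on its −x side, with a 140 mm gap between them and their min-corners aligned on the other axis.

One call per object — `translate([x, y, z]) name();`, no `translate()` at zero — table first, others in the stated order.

table();
translate([354, 564, 766]) bookshelf();
translate([-2168, 0, 0]) bed_frame();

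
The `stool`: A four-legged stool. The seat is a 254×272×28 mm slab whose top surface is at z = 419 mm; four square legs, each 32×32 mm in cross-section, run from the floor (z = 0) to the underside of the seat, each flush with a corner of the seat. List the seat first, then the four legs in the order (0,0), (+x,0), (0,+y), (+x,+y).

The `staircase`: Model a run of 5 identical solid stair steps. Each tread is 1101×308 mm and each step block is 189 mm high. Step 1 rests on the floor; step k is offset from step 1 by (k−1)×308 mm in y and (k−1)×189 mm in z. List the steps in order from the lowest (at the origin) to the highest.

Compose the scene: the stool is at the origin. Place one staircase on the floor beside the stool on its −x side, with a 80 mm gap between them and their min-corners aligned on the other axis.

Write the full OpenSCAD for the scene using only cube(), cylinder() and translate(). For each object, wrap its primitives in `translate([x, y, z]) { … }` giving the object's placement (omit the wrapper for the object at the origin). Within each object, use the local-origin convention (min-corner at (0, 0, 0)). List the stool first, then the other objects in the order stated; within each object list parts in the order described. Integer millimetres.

translate([0, 0, 391]) cube([254, 272, 28]);
cube([32, 32, 391]);
translate([222, 0, 0]) cube([32, 32, 391]);
translate([0, 240, 0]) cube([32, 32, 391]);
translate([222, 240, 0]) cube([32, 32, 391]);
translate([-1181, 0, 0]) {
  cube([1101, 308, 189]);
  translate([0, 308, 189]) cube([1101, 308, 189]);
  translate([0, 616, 378]) cube([1101, 308, 189]);
  translate([0, 924, 567]) cube([1101, 308, 189]);
  translate([0, 1232, 756]) cube([1101, 308, 189]);
}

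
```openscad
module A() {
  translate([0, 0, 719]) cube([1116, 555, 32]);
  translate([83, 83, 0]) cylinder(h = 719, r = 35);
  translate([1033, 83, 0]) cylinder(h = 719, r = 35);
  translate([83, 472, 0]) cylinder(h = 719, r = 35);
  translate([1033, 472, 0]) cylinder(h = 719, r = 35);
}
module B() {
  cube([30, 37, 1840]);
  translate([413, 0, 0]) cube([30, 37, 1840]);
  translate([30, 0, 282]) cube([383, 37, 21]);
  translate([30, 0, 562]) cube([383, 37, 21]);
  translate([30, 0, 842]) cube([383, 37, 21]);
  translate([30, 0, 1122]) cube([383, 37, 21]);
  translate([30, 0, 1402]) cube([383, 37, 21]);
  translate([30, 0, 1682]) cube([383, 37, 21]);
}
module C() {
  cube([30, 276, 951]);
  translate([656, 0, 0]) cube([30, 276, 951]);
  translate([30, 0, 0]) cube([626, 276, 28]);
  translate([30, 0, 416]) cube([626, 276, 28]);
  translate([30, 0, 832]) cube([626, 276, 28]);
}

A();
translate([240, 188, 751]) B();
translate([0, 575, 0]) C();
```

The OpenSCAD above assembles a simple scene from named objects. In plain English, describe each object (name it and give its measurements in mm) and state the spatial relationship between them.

A is a table with a 1116×555 mm rectangular top, 32 mm thick, top surface at z = 751 mm, supported by four round legs of 70 mm diameter, each leg's bounding box inset 48 mm from the nearest pair of top edges, running from the floor.

B is a straight ladder. Two 30×37 mm vertical rails, 1840 mm tall, stand 443 mm apart (outside-to-outside) with their front faces coplanar on the −y side. 6 rungs, each 37 mm deep and 21 mm tall, span between the inner faces of the rails, front faces flush with the rails. The lowest rung's underside is at z = 282 mm and rungs are spaced 280 mm apart (underside to underside).

C is a bookshelf 686 mm wide overall, 276 mm deep and 951 mm tall. The two sides are 30 mm thick vertical panels. 3 horizontal shelves of 28 mm thickness span between the inner faces of the sides; the lowest shelf sits on the floor and shelves are stacked with a clear vertical gap of 388 mm between each pair.

The ladder is on top of the table. The bookshelf is on the floor beside the table on its +y side.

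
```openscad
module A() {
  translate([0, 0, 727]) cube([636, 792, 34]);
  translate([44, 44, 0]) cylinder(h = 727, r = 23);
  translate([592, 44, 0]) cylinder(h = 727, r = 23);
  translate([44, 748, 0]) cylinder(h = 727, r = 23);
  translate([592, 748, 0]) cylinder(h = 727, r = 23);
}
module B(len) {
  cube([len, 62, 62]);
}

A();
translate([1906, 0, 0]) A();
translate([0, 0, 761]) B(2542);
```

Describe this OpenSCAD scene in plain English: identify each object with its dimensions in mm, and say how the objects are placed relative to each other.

A is a table with a 636×792 mm rectangular top, 34 mm thick, top surface at z = 761 mm, supported by four round legs of 46 mm diameter, each leg's bounding box inset 21 mm from the nearest pair of top edges, running from the floor.

B is a rectangular beam 2542 mm long (x), 62 mm deep (y), 62 mm thick (z).

The beam spans the tops of two tables placed 1270 mm apart, resting at z = 761 mm.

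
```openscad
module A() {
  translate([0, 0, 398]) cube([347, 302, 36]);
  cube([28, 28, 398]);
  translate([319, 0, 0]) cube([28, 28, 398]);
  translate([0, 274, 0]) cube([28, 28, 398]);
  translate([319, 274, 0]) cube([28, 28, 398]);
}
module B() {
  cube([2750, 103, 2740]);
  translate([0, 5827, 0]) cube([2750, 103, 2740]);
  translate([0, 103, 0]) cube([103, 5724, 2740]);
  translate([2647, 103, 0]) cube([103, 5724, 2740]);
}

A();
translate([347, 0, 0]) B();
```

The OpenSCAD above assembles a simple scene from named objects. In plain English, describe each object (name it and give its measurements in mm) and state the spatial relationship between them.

A is a four-legged stool. The seat is 347×302 mm, 36 mm thick, top at z = 434 mm. It stands on four square legs, each 28×28 mm in cross-section, from z = 0 to the seat underside, each flush with a corner of the seat.

B is a box-shaped house frame (walls only): outside footprint 2750×5930 mm, wall height 2740 mm, wall thickness 103 mm. The two y-facing walls run the full x-width; the two x-facing walls fit between the inner faces of the y-facing walls.

The house frame is against the stool's +x side, with their −y faces flush.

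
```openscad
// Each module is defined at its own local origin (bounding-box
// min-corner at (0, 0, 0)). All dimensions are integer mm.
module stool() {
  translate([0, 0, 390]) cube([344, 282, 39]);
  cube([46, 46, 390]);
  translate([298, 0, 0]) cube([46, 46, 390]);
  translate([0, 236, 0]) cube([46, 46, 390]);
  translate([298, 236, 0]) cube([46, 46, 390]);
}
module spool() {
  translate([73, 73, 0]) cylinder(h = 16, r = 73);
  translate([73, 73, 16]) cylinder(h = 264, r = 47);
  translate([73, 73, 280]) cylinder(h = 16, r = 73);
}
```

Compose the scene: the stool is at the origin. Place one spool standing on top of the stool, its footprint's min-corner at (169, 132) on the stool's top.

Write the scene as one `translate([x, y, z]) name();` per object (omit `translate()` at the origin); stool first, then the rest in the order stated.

stool();
translate([169, 132, 429]) spool();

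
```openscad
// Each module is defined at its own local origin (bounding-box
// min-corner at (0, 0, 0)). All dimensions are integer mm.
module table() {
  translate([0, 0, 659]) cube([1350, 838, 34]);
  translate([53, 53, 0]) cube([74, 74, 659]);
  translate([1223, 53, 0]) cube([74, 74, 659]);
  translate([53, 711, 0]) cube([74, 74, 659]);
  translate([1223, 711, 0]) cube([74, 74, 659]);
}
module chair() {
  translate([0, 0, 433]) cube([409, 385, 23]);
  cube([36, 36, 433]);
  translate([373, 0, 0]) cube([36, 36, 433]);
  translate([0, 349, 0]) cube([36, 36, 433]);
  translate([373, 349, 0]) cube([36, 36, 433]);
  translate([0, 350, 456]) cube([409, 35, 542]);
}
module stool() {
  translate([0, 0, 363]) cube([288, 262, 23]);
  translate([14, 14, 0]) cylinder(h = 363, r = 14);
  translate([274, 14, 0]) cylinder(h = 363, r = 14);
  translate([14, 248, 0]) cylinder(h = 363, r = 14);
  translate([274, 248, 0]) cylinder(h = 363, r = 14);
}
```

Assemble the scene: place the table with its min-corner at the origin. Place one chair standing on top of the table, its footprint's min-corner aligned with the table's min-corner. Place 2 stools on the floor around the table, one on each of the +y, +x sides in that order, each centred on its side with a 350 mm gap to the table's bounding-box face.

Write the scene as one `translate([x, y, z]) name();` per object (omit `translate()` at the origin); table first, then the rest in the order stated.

table();
translate([0, 0, 693]) chair();
translate([531, 1188, 0]) stool();
translate([1700, 288, 0]) stool();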